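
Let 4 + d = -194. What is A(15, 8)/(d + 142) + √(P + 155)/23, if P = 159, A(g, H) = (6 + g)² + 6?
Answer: -447/56 + √314/23 ≈ -7.2117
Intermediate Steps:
d = -198 (d = -4 - 194 = -198)
A(g, H) = 6 + (6 + g)²
A(15, 8)/(d + 142) + √(P + 155)/23 = (6 + (6 + 15)²)/(-198 + 142) + √(159 + 155)/23 = (6 + 21²)/(-56) + √314*(1/23) = (6 + 441)*(-1/56) + √314/23 = 447*(-1/56) + √314/23 = -447/56 + √314/23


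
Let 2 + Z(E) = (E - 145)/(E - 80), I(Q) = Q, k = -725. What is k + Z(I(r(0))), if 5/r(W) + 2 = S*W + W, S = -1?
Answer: -23932/33 ≈ -725.21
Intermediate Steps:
r(W) = -5/2 (r(W) = 5/(-2 + (-W + W)) = 5/(-2 + 0) = 5/(-2) = 5*(-½) = -5/2)
Z(E) = -2 + (-145 + E)/(-80 + E) (Z(E) = -2 + (E - 145)/(E - 80) = -2 + (-145 + E)/(-80 + E))
k + Z(I(r(0))) = -725 + (15 - 1*(-5/2))/(-80 - 5/2) = -725 + (15 + 5/2)/(-165/2) = -725 - 2/165*35/2 = -725 - 7/33 = -23932/33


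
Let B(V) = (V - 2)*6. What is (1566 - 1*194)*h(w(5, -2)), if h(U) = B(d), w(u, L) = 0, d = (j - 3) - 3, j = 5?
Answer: -24696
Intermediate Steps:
d = -1 (d = (5 - 3) - 3 = 2 - 3 = -1)
B(V) = -12 + 6*V (B(V) = (-2 + V)*6 = -12 + 6*V)
h(U) = -18 (h(U) = -12 + 6*(-1) = -12 - 6 = -18)
(1566 - 1*194)*h(w(5, -2)) = (1566 - 1*194)*(-18) = (1566 - 194)*(-18) = 1372*(-18) = -24696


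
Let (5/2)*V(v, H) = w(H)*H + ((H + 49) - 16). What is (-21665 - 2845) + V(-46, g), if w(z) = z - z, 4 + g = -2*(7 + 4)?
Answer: -122536/5 ≈ -24507.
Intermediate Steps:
g = -26 (g = -4 - 2*(7 + 4) = -4 - 2*11 = -4 - 22 = -26)
w(z) = 0
V(v, H) = 66/5 + 2*H/5 (V(v, H) = 2*(0*H + ((H + 49) - 16))/5 = 2*(0 + ((49 + H) - 16))/5 = 2*(0 + (33 + H))/5 = 2*(33 + H)/5 = 66/5 + 2*H/5)
(-21665 - 2845) + V(-46, g) = (-21665 - 2845) + (66/5 + (2/5)*(-26)) = -24510 + (66/5 - 52/5) = -24510 + 14/5 = -122536/5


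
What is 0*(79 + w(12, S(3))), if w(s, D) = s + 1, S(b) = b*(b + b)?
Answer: 0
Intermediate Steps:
S(b) = 2*b**2 (S(b) = b*(2*b) = 2*b**2)
w(s, D) = 1 + s
0*(79 + w(12, S(3))) = 0*(79 + (1 + 12)) = 0*(79 + 13) = 0*92 = 0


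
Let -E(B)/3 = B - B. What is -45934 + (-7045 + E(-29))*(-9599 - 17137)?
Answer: 188309186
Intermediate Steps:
E(B) = 0 (E(B) = -3*(B - B) = -3*0 = 0)
-45934 + (-7045 + E(-29))*(-9599 - 17137) = -45934 + (-7045 + 0)*(-9599 - 17137) = -45934 - 7045*(-26736) = -45934 + 188355120 = 188309186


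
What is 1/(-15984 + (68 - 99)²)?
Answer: -1/15023 ≈ -6.6565e-5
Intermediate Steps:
1/(-15984 + (68 - 99)²) = 1/(-15984 + (-31)²) = 1/(-15984 + 961) = 1/(-15023) = -1/15023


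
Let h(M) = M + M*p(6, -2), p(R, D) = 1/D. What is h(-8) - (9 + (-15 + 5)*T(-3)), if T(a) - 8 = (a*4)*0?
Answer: 67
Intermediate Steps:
p(R, D) = 1/D
T(a) = 8 (T(a) = 8 + (a*4)*0 = 8 + (4*a)*0 = 8 + 0 = 8)
h(M) = M/2 (h(M) = M + M/(-2) = M + M*(-1/2) = M - M/2 = M/2)
h(-8) - (9 + (-15 + 5)*T(-3)) = (1/2)*(-8) - (9 + (-15 + 5)*8) = -4 - (9 - 10*8) = -4 - (9 - 80) = -4 - 1*(-71) = -4 + 71 = 67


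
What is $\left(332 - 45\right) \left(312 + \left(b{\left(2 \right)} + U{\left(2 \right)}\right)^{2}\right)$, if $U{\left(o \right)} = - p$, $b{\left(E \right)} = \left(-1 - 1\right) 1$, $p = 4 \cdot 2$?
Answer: $118244$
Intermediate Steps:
$p = 8$
$b{\left(E \right)} = -2$ ($b{\left(E \right)} = \left(-2\right) 1 = -2$)
$U{\left(o \right)} = -8$ ($U{\left(o \right)} = \left(-1\right) 8 = -8$)
$\left(332 - 45\right) \left(312 + \left(b{\left(2 \right)} + U{\left(2 \right)}\right)^{2}\right) = \left(332 - 45\right) \left(312 + \left(-2 - 8\right)^{2}\right) = 287 \left(312 + \left(-10\right)^{2}\right) = 287 \left(312 + 100\right) = 287 \cdot 412 = 118244$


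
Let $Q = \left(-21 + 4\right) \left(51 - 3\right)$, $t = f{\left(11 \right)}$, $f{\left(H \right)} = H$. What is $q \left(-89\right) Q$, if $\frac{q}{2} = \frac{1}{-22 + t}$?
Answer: $- \frac{145248}{11} \approx -13204.0$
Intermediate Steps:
$t = 11$
$Q = -816$ ($Q = \left(-17\right) 48 = -816$)
$q = - \frac{2}{11}$ ($q = \frac{2}{-22 + 11} = \frac{2}{-11} = 2 \left(- \frac{1}{11}\right) = - \frac{2}{11} \approx -0.18182$)
$q \left(-89\right) Q = \left(- \frac{2}{11}\right) \left(-89\right) \left(-816\right) = \frac{178}{11} \left(-816\right) = - \frac{145248}{11}$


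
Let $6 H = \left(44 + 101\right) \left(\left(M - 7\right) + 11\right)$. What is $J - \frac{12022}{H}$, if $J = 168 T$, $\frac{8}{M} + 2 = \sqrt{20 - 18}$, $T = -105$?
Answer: $- \frac{2575833}{145} + \frac{18033 \sqrt{2}}{145} \approx -17589.0$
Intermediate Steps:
$M = \frac{8}{-2 + \sqrt{2}}$ ($M = \frac{8}{-2 + \sqrt{20 - 18}} = \frac{8}{-2 + \sqrt{2}} \approx -13.657$)
$J = -17640$ ($J = 168 \left(-105\right) = -17640$)
$H = - \frac{290}{3} - \frac{290 \sqrt{2}}{3}$ ($H = \frac{\left(44 + 101\right) \left(\left(\left(-8 - 4 \sqrt{2}\right) - 7\right) + 11\right)}{6} = \frac{145 \left(\left(-15 - 4 \sqrt{2}\right) + 11\right)}{6} = \frac{145 \left(-4 - 4 \sqrt{2}\right)}{6} = \frac{-580 - 580 \sqrt{2}}{6} = - \frac{290}{3} - \frac{290 \sqrt{2}}{3} \approx -233.37$)
$J - \frac{12022}{H} = -17640 - \frac{12022}{- \frac{290}{3} - \frac{290 \sqrt{2}}{3}}$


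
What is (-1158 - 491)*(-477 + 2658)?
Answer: -3596469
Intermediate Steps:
(-1158 - 491)*(-477 + 2658) = -1649*2181 = -3596469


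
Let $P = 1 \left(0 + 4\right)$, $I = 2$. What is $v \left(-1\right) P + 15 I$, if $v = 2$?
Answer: $22$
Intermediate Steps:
$P = 4$ ($P = 1 \cdot 4 = 4$)
$v \left(-1\right) P + 15 I = 2 \left(-1\right) 4 + 15 \cdot 2 = \left(-2\right) 4 + 30 = -8 + 30 = 22$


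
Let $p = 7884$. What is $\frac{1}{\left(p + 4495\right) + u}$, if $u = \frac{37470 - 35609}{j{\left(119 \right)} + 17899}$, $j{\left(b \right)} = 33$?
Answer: $\frac{17932}{221982089} \approx 8.0781 \cdot 10^{-5}$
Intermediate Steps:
$u = \frac{1861}{17932}$ ($u = \frac{37470 - 35609}{33 + 17899} = \frac{1861}{17932} \approx 0.10378$)
$\frac{1}{\left(p + 4495\right) + u} = \frac{1}{\left(7884 + 4495\right) + \frac{1861}{17932}} = \frac{1}{12379 + \frac{1861}{17932}} = \frac{1}{\frac{221982089}{17932}} = \frac{17932}{221982089}$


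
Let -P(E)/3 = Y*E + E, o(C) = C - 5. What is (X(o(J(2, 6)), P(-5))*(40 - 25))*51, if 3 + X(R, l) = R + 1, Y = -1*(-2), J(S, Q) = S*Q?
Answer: 3825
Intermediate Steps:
J(S, Q) = Q*S
o(C) = -5 + C
Y = 2
P(E) = -9*E (P(E) = -3*(2*E + E) = -9*E)
X(R, l) = -2 + R (X(R, l) = -3 + (R + 1) = -3 + (1 + R) = -2 + R)
(X(o(J(2, 6)), P(-5))*(40 - 25))*51 = ((-2 + (-5 + 6*2))*(40 - 25))*51 = ((-2 + (-5 + 12))*15)*51 = ((-2 + 7)*15)*51 = (5*15)*51 = 75*51 = 3825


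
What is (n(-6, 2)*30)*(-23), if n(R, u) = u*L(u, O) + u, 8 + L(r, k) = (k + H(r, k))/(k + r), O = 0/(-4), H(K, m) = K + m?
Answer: 8280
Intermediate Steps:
O = 0 (O = 0*(-¼) = 0)
L(r, k) = -8 + (r + 2*k)/(k + r) (L(r, k) = -8 + (k + (r + k))/(k + r) = -8 + (k + (k + r))/(k + r) = -8 + (r + 2*k)/(k + r))
n(R, u) = -6*u (n(R, u) = u*((-7*u - 6*0)/(0 + u)) + u = u*((-7*u + 0)/u) + u = u*((-7*u)/u) + u = u*(-7) + u = -7*u + u = -6*u)
(n(-6, 2)*30)*(-23) = (-6*2*30)*(-23) = -12*30*(-23) = -360*(-23) = 8280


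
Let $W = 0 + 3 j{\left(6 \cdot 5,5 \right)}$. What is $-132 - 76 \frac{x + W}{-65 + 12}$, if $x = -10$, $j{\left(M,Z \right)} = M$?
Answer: $- \frac{916}{53} \approx -17.283$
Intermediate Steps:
$W = 90$ ($W = 0 + 3 \cdot 6 \cdot 5 = 0 + 3 \cdot 30 = 0 + 90 = 90$)
$-132 - 76 \frac{x + W}{-65 + 12} = -132 - 76 \frac{-10 + 90}{-65 + 12} = -132 - 76 \frac{80}{-53} = -132 - 76 \cdot 80 \left(- \frac{1}{53}\right) = -132 - - \frac{6080}{53} = -132 + \frac{6080}{53} = - \frac{916}{53}$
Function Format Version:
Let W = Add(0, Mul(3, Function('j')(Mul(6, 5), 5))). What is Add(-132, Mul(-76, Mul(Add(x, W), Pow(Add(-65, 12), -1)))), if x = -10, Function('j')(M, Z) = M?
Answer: Rational(-916, 53) ≈ -17.283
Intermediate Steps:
W = 90 (W = Add(0, Mul(3, Mul(6, 5))) = Add(0, Mul(3, 30)) = Add(0, 90) = 90)
Add(-132, Mul(-76, Mul(Add(x, W), Pow(Add(-65, 12), -1)))) = Add(-132, Mul(-76, Mul(Add(-10, 90), Pow(Add(-65, 12), -1)))) = Add(-132, Mul(-76, Mul(80, Pow(-53, -1)))) = Add(-132, Mul(-76, Mul(80, Rational(-1, 53)))) = Add(-132, Mul(-76, Rational(-80, 53))) = Add(-132, Rational(6080, 53)) = Rational(-916, 53)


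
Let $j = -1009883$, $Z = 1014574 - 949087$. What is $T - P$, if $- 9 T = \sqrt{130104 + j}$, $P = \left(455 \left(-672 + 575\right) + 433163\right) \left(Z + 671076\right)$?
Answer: $-286543630764 - \frac{i \sqrt{879779}}{9} \approx -2.8654 \cdot 10^{11} - 104.22 i$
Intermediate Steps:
$Z = 65487$
$P = 286543630764$ ($P = \left(455 \left(-672 + 575\right) + 433163\right) \left(65487 + 671076\right) = \left(455 \left(-97\right) + 433163\right) 736563 = \left(-44135 + 433163\right) 736563 = 389028 \cdot 736563 = 286543630764$)
$T = - \frac{i \sqrt{879779}}{9}$ ($T = - \frac{\sqrt{130104 - 1009883}}{9} = - \frac{\sqrt{-879779}}{9} = - \frac{i \sqrt{879779}}{9} \approx - 104.22 i$)
$T - P = - \frac{i \sqrt{879779}}{9} - 286543630764 = -286543630764 - \frac{i \sqrt{879779}}{9}$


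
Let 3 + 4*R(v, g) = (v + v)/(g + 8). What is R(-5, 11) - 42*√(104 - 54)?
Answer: -67/76 - 210*√2 ≈ -297.87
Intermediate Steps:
R(v, g) = -¾ + v/(2*(8 + g)) (R(v, g) = -¾ + ((v + v)/(g + 8))/4 = -¾ + ((2*v)/(8 + g))/4 = -¾ + (2*v/(8 + g))/4 = -¾ + v/(2*(8 + g)))
R(-5, 11) - 42*√(104 - 54) = (-24 - 3*11 + 2*(-5))/(4*(8 + 11)) - 42*√(104 - 54) = (¼)*(-24 - 33 - 10)/19 - 210*√2 = (¼)*(1/19)*(-67) - 210*√2 = -67/76 - 210*√2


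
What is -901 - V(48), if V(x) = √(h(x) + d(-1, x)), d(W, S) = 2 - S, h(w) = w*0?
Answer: -901 - I*√46 ≈ -901.0 - 6.7823*I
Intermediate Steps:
h(w) = 0
V(x) = √(2 - x) (V(x) = √(0 + (2 - x)) = √(2 - x))
-901 - V(48) = -901 - √(2 - 1*48) = -901 - √(2 - 48) = -901 - √(-46) = -901 - I*√46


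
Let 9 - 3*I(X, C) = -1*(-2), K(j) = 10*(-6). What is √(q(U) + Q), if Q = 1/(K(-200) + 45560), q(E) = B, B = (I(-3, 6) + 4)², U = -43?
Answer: √7473606595/13650 ≈ 6.3333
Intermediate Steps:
K(j) = -60
I(X, C) = 7/3 (I(X, C) = 3 - (-1)*(-2)/3 = 3 - ⅓*2 = 3 - ⅔ = 7/3)
B = 361/9 (B = (7/3 + 4)² = (19/3)² = 361/9 ≈ 40.111)
q(E) = 361/9
Q = 1/45500 (Q = 1/(-60 + 45560) = 1/45500 ≈ 2.1978e-5)
√(q(U) + Q) = √(361/9 + 1/45500) = √(16425509/409500) = √7473606595/13650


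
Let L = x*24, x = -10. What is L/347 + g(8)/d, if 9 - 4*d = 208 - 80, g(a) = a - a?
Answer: -240/347 ≈ -0.69164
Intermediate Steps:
g(a) = 0
L = -240 (L = -10*24 = -240)
d = -119/4 (d = 9/4 - (208 - 80)/4 = 9/4 - 1/4*128 = 9/4 - 32 = -119/4 ≈ -29.750)
L/347 + g(8)/d = -240/347 + 0/(-119/4) = -240*1/347 + 0*(-4/119) = -240/347 + 0 = -240/347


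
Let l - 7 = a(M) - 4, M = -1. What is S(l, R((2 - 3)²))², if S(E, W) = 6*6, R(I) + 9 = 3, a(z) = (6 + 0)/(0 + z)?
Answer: 1296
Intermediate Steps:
a(z) = 6/z
R(I) = -6 (R(I) = -9 + 3 = -6)
l = -3 (l = 7 + (6/(-1) - 4) = 7 + (6*(-1) - 4) = 7 + (-6 - 4) = 7 - 10 = -3)
S(E, W) = 36
S(l, R((2 - 3)²))² = 36² = 1296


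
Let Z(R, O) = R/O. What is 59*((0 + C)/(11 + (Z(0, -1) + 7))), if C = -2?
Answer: -59/9 ≈ -6.5556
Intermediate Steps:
59*((0 + C)/(11 + (Z(0, -1) + 7))) = 59*((0 - 2)/(11 + (0/(-1) + 7))) = 59*(-2/(11 + (0*(-1) + 7))) = 59*(-2/(11 + (0 + 7))) = 59*(-2/(11 + 7)) = 59*(-2/18) = 59*(-2*1/18) = 59*(-⅑) = -59/9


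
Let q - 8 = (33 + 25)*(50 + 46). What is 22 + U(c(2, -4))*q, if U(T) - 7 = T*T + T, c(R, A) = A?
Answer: 105966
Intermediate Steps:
U(T) = 7 + T + T² (U(T) = 7 + (T*T + T) = 7 + (T² + T) = 7 + (T + T²) = 7 + T + T²)
q = 5576 (q = 8 + (33 + 25)*(50 + 46) = 8 + 58*96 = 8 + 5568 = 5576)
22 + U(c(2, -4))*q = 22 + (7 - 4 + (-4)²)*5576 = 22 + (7 - 4 + 16)*5576 = 22 + 19*5576 = 22 + 105944 = 105966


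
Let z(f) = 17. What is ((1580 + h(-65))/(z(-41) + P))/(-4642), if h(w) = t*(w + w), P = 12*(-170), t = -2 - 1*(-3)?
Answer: 725/4695383 ≈ 0.00015441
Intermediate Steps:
t = 1 (t = -2 + 3 = 1)
P = -2040
h(w) = 2*w (h(w) = 1*(w + w) = 1*(2*w) = 2*w)
((1580 + h(-65))/(z(-41) + P))/(-4642) = ((1580 + 2*(-65))/(17 - 2040))/(-4642) = ((1580 - 130)/(-2023))*(-1/4642) = (1450*(-1/2023))*(-1/4642) = -1450/2023*(-1/4642) = 725/4695383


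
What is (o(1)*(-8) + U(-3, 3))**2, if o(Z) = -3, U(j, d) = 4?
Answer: 784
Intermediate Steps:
(o(1)*(-8) + U(-3, 3))**2 = (-3*(-8) + 4)**2 = (24 + 4)**2 = 28**2 = 784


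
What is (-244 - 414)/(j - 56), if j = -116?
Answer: 329/86 ≈ 3.8256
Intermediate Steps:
(-244 - 414)/(j - 56) = (-244 - 414)/(-116 - 56) = -658/(-172) = -658*(-1/172) = 329/86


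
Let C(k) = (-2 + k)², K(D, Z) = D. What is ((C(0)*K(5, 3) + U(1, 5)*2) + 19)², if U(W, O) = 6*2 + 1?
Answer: 4225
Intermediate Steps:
U(W, O) = 13 (U(W, O) = 12 + 1 = 13)
((C(0)*K(5, 3) + U(1, 5)*2) + 19)² = (((-2 + 0)²*5 + 13*2) + 19)² = (((-2)²*5 + 26) + 19)² = ((4*5 + 26) + 19)² = ((20 + 26) + 19)² = (46 + 19)² = 65² = 4225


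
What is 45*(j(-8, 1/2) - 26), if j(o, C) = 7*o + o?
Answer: -4050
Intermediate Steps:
j(o, C) = 8*o
45*(j(-8, 1/2) - 26) = 45*(8*(-8) - 26) = 45*(-64 - 26) = 45*(-90) = -4050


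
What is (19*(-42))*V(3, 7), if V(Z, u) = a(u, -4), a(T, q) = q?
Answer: 3192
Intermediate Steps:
V(Z, u) = -4
(19*(-42))*V(3, 7) = (19*(-42))*(-4) = -798*(-4) = 3192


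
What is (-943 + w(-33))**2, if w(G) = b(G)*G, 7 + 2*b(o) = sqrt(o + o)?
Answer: 2667151/4 + 54615*I*sqrt(66)/2 ≈ 6.6679e+5 + 2.2185e+5*I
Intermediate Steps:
b(o) = -7/2 + sqrt(2)*sqrt(o)/2 (b(o) = -7/2 + sqrt(o + o)/2 = -7/2 + sqrt(2*o)/2 = -7/2 + (sqrt(2)*sqrt(o))/2 = -7/2 + sqrt(2)*sqrt(o)/2)
w(G) = G*(-7/2 + sqrt(2)*sqrt(G)/2) (w(G) = (-7/2 + sqrt(2)*sqrt(G)/2)*G = G*(-7/2 + sqrt(2)*sqrt(G)/2))
(-943 + w(-33))**2 = (-943 + (1/2)*(-33)*(-7 + sqrt(2)*sqrt(-33)))**2 = (-943 + (1/2)*(-33)*(-7 + sqrt(2)*(I*sqrt(33))))**2 = (-943 + (1/2)*(-33)*(-7 + I*sqrt(66)))**2 = (-943 + (231/2 - 33*I*sqrt(66)/2))**2 = (-1655/2 - 33*I*sqrt(66)/2)**2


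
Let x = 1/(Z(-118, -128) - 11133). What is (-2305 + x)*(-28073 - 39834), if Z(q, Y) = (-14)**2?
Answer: 1711920937902/10937 ≈ 1.5653e+8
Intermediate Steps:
Z(q, Y) = 196
x = -1/10937 (x = 1/(196 - 11133) = 1/(-10937) = -1/10937 ≈ -9.1433e-5)
(-2305 + x)*(-28073 - 39834) = (-2305 - 1/10937)*(-28073 - 39834) = -25209786/10937*(-67907) = 1711920937902/10937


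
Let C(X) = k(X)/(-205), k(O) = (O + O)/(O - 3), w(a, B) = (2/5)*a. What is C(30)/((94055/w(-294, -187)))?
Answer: 784/57843825 ≈ 1.3554e-5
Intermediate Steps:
w(a, B) = 2*a/5 (w(a, B) = (2*(⅕))*a = 2*a/5)
k(O) = 2*O/(-3 + O) (k(O) = (2*O)/(-3 + O) = 2*O/(-3 + O))
C(X) = -2*X/(205*(-3 + X)) (C(X) = (2*X/(-3 + X))/(-205) = (2*X/(-3 + X))*(-1/205) = -2*X/(205*(-3 + X)))
C(30)/((94055/w(-294, -187))) = (-2*30/(-615 + 205*30))/((94055/(((⅖)*(-294))))) = (-2*30/(-615 + 6150))/((94055/(-588/5))) = (-2*30/5535)/((94055*(-5/588))) = (-2*30*1/5535)/(-470275/588) = -4/369*(-588/470275) = 784/57843825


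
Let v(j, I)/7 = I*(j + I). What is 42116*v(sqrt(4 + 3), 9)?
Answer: 23879772 + 2653308*sqrt(7) ≈ 3.0900e+7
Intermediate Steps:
v(j, I) = 7*I*(I + j) (v(j, I) = 7*(I*(j + I)) = 7*(I*(I + j)) = 7*I*(I + j))
42116*v(sqrt(4 + 3), 9) = 42116*(7*9*(9 + sqrt(4 + 3))) = 42116*(7*9*(9 + sqrt(7))) = 42116*(567 + 63*sqrt(7)) = 23879772 + 2653308*sqrt(7)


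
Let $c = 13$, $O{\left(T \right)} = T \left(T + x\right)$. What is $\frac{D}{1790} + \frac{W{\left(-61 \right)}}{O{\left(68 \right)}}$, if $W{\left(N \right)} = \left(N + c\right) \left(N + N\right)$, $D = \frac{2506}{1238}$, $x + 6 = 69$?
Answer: $\frac{9077749}{13785130} \approx 0.65852$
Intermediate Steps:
$x = 63$ ($x = -6 + 69 = 63$)
$D = \frac{1253}{619}$ ($D = 2506 \cdot \frac{1}{1238} = \frac{1253}{619} \approx 2.0242$)
$O{\left(T \right)} = T \left(63 + T\right)$ ($O{\left(T \right)} = T \left(T + 63\right) = T \left(63 + T\right)$)
$W{\left(N \right)} = 2 N \left(13 + N\right)$ ($W{\left(N \right)} = \left(N + 13\right) \left(N + N\right) = \left(13 + N\right) 2 N = 2 N \left(13 + N\right)$)
$\frac{D}{1790} + \frac{W{\left(-61 \right)}}{O{\left(68 \right)}} = \frac{1253}{619 \cdot 1790} + \frac{2 \left(-61\right) \left(13 - 61\right)}{68 \left(63 + 68\right)} = \frac{1253}{619} \cdot \frac{1}{1790} + \frac{2 \left(-61\right) \left(-48\right)}{68 \cdot 131} = \frac{7}{6190} + \frac{5856}{8908} = \frac{7}{6190} + 5856 \cdot \frac{1}{8908} = \frac{7}{6190} + \frac{1464}{2227} = \frac{9077749}{13785130}$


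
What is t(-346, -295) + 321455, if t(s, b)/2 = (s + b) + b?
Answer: 319583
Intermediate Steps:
t(s, b) = 2*s + 4*b (t(s, b) = 2*((s + b) + b) = 2*((b + s) + b) = 2*(s + 2*b) = 2*s + 4*b)
t(-346, -295) + 321455 = (2*(-346) + 4*(-295)) + 321455 = (-692 - 1180) + 321455 = -1872 + 321455 = 319583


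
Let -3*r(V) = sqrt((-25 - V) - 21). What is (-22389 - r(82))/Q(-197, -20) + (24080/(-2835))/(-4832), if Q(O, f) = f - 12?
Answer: 273840547/391392 - I*sqrt(2)/12 ≈ 699.66 - 0.11785*I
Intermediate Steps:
r(V) = -sqrt(-46 - V)/3 (r(V) = -sqrt((-25 - V) - 21)/3 = -sqrt(-46 - V)/3)
Q(O, f) = -12 + f
(-22389 - r(82))/Q(-197, -20) + (24080/(-2835))/(-4832) = (-22389 - (-1)*sqrt(-46 - 1*82)/3)/(-12 - 20) + (24080/(-2835))/(-4832) = (-22389 - (-1)*sqrt(-46 - 82)/3)/(-32) + (24080*(-1/2835))*(-1/4832) = (-22389 - (-1)*sqrt(-128)/3)*(-1/32) - 688/81*(-1/4832) = (-22389 - (-1)*8*I*sqrt(2)/3)*(-1/32) + 43/24462 = (-22389 - (-8)*I*sqrt(2)/3)*(-1/32) + 43/24462 = (-22389 + 8*I*sqrt(2)/3)*(-1/32) + 43/24462 = (22389/32 - I*sqrt(2)/12) + 43/24462 = 273840547/391392 - I*sqrt(2)/12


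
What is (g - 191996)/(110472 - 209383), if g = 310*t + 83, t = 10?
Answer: 188813/98911 ≈ 1.9089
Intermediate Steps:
g = 3183 (g = 310*10 + 83 = 3100 + 83 = 3183)
(g - 191996)/(110472 - 209383) = (3183 - 191996)/(110472 - 209383) = -188813/(-98911) = -188813*(-1/98911) = 188813/98911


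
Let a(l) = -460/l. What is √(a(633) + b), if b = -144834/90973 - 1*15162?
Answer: 4*I*√3142934825825693865/57585909 ≈ 123.14*I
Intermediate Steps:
b = -1379477460/90973 (b = -144834*1/90973 - 15162 = -144834/90973 - 15162 = -1379477460/90973 ≈ -15164.)
√(a(633) + b) = √(-460/633 - 1379477460/90973) = √(-873251079760/57585909) = 4*I*√3142934825825693865/57585909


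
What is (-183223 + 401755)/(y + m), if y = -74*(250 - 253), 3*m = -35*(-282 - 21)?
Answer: 218532/3757 ≈ 58.167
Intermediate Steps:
m = 3535 (m = (-35*(-282 - 21))/3 = (-35*(-303))/3 = (⅓)*10605 = 3535)
y = 222 (y = -74*(-3) = 222)
(-183223 + 401755)/(y + m) = (-183223 + 401755)/(222 + 3535) = 218532/3757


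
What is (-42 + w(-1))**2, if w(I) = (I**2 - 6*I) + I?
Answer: 1296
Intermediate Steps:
w(I) = I**2 - 5*I
(-42 + w(-1))**2 = (-42 - (-5 - 1))**2 = (-42 - 1*(-6))**2 = (-42 + 6)**2 = (-36)**2 = 1296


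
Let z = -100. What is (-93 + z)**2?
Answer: 37249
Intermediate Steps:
(-93 + z)**2 = (-93 - 100)**2 = (-193)**2 = 37249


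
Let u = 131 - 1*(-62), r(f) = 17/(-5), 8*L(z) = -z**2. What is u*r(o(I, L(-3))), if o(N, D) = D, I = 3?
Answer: -3281/5 ≈ -656.20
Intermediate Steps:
L(z) = -z**2/8 (L(z) = (-z**2)/8 = -z**2/8)
r(f) = -17/5 (r(f) = 17*(-1/5) = -17/5)
u = 193 (u = 131 + 62 = 193)
u*r(o(I, L(-3))) = 193*(-17/5) = -3281/5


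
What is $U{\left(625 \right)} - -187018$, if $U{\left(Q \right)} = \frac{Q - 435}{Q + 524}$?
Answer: $\frac{214883872}{1149} \approx 1.8702 \cdot 10^{5}$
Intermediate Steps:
$U{\left(Q \right)} = \frac{-435 + Q}{524 + Q}$
$U{\left(625 \right)} - -187018 = \frac{-435 + 625}{524 + 625} - -187018 = \frac{1}{1149} \cdot 190 + 187018 = \frac{190}{1149} + 187018 = \frac{214883872}{1149}$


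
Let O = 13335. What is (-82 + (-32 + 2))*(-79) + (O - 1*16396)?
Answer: 5787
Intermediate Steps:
(-82 + (-32 + 2))*(-79) + (O - 1*16396) = (-82 + (-32 + 2))*(-79) + (13335 - 1*16396) = (-82 - 30)*(-79) + (13335 - 16396) = -112*(-79) - 3061 = 8848 - 3061 = 5787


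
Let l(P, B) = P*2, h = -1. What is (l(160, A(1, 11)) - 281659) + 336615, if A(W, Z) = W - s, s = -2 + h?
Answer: 55276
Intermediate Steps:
s = -3 (s = -2 - 1 = -3)
A(W, Z) = 3 + W (A(W, Z) = W - 1*(-3) = W + 3 = 3 + W)
l(P, B) = 2*P
(l(160, A(1, 11)) - 281659) + 336615 = (2*160 - 281659) + 336615 = (320 - 281659) + 336615 = -281339 + 336615 = 55276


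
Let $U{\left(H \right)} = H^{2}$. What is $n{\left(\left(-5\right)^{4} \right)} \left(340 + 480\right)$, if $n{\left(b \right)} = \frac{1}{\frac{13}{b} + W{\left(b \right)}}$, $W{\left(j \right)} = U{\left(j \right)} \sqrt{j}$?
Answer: $\frac{256250}{3051757819} \approx 8.3968 \cdot 10^{-5}$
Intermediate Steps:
$W{\left(j \right)} = j^{\frac{5}{2}}$ ($W{\left(j \right)} = j^{2} \sqrt{j} = j^{\frac{5}{2}}$)
$n{\left(b \right)} = \frac{1}{b^{\frac{5}{2}} + \frac{13}{b}}$ ($n{\left(b \right)} = \frac{1}{\frac{13}{b} + b^{\frac{5}{2}}} = \frac{1}{b^{\frac{5}{2}} + \frac{13}{b}}$)
$n{\left(\left(-5\right)^{4} \right)} \left(340 + 480\right) = \frac{\left(-5\right)^{4}}{13 + \left(\left(-5\right)^{4}\right)^{\frac{7}{2}}} \left(340 + 480\right) = \frac{625}{13 + 625^{\frac{7}{2}}} \cdot 820 = \frac{625}{13 + 6103515625} \cdot 820 = \frac{625}{6103515638} \cdot 820 = \frac{256250}{3051757819}$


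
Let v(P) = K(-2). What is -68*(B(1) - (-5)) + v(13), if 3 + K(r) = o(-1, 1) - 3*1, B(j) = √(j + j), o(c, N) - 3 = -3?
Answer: -346 - 68*√2 ≈ -442.17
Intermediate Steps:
o(c, N) = 0 (o(c, N) = 3 - 3 = 0)
B(j) = √2*√j (B(j) = √(2*j) = √2*√j)
K(r) = -6 (K(r) = -3 + (0 - 3*1) = -3 + (0 - 3) = -3 - 3 = -6)
v(P) = -6
-68*(B(1) - (-5)) + v(13) = -68*(√2*√1 - (-5)) - 6 = -68*(√2*1 - 1*(-5)) - 6 = -68*(√2 + 5) - 6 = -68*(5 + √2) - 6 = (-340 - 68*√2) - 6 = -346 - 68*√2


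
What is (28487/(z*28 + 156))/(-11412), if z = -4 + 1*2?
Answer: -28487/1141200 ≈ -0.024962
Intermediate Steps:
z = -2 (z = -4 + 2 = -2)
(28487/(z*28 + 156))/(-11412) = (28487/(-2*28 + 156))/(-11412) = (28487/(-56 + 156))*(-1/11412) = (28487/100)*(-1/11412) = -28487/1141200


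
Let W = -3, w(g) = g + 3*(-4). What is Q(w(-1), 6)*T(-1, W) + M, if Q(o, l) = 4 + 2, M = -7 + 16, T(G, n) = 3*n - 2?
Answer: -57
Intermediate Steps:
w(g) = -12 + g (w(g) = g - 12 = -12 + g)
T(G, n) = -2 + 3*n
M = 9
Q(o, l) = 6
Q(w(-1), 6)*T(-1, W) + M = 6*(-2 + 3*(-3)) + 9 = 6*(-2 - 9) + 9 = 6*(-11) + 9 = -66 + 9 = -57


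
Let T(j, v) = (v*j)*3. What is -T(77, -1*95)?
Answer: 21945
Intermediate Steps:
T(j, v) = 3*j*v (T(j, v) = (j*v)*3 = 3*j*v)
-T(77, -1*95) = -3*77*(-1*95) = -3*77*(-95) = -1*(-21945) = 21945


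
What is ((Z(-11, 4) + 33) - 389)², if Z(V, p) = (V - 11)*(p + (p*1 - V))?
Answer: 599076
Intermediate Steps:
Z(V, p) = (-11 + V)*(-V + 2*p) (Z(V, p) = (-11 + V)*(p + (p - V)) = (-11 + V)*(-V + 2*p))
((Z(-11, 4) + 33) - 389)² = (((-1*(-11)² - 22*4 + 11*(-11) + 2*(-11)*4) + 33) - 389)² = (((-1*121 - 88 - 121 - 88) + 33) - 389)² = (((-121 - 88 - 121 - 88) + 33) - 389)² = ((-418 + 33) - 389)² = (-385 - 389)² = (-774)² = 599076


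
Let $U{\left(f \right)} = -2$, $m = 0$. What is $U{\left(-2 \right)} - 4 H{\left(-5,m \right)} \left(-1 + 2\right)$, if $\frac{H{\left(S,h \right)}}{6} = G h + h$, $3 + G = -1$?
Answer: $-2$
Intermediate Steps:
$G = -4$ ($G = -3 - 1 = -4$)
$H{\left(S,h \right)} = - 18 h$ ($H{\left(S,h \right)} = 6 \left(- 4 h + h\right) = 6 \left(- 3 h\right) = - 18 h$)
$U{\left(-2 \right)} - 4 H{\left(-5,m \right)} \left(-1 + 2\right) = -2 - 4 \left(-18\right) 0 \left(-1 + 2\right) = -2 - 4 \cdot 0 \cdot 1 = -2 - 0 = -2 + 0 = -2$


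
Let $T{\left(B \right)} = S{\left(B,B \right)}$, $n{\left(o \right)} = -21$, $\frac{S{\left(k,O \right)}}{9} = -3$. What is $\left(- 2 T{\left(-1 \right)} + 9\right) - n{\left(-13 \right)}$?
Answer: $84$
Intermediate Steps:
$S{\left(k,O \right)} = -27$ ($S{\left(k,O \right)} = 9 \left(-3\right) = -27$)
$T{\left(B \right)} = -27$
$\left(- 2 T{\left(-1 \right)} + 9\right) - n{\left(-13 \right)} = \left(\left(-2\right) \left(-27\right) + 9\right) - -21 = \left(54 + 9\right) + 21 = 63 + 21 = 84$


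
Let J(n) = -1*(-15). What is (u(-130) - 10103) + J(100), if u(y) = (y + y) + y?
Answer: -10478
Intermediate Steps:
u(y) = 3*y (u(y) = 2*y + y = 3*y)
J(n) = 15
(u(-130) - 10103) + J(100) = (3*(-130) - 10103) + 15 = (-390 - 10103) + 15 = -10493 + 15 = -10478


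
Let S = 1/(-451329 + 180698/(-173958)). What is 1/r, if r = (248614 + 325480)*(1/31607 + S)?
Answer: 620385916776040/10479250716907789 ≈ 0.059201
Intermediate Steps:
S = -86979/39256235440 (S = 1/(-451329 + 180698*(-1/173958)) = 1/(-451329 - 90349/86979) = 1/(-39256235440/86979) = -86979/39256235440 ≈ -2.2157e-6)
r = 10479250716907789/620385916776040 (r = (248614 + 325480)*(1/31607 - 86979/39256235440) = 574094*(1/31607 - 86979/39256235440) = 574094*(36507090187/1240771833552080) = 10479250716907789/620385916776040 ≈ 16.892)
1/r = 1/(10479250716907789/620385916776040) = 620385916776040/10479250716907789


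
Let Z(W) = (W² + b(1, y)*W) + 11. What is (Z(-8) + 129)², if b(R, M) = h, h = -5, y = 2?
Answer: 59536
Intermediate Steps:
b(R, M) = -5
Z(W) = 11 + W² - 5*W (Z(W) = (W² - 5*W) + 11 = 11 + W² - 5*W)
(Z(-8) + 129)² = ((11 + (-8)² - 5*(-8)) + 129)² = ((11 + 64 + 40) + 129)² = (115 + 129)² = 244² = 59536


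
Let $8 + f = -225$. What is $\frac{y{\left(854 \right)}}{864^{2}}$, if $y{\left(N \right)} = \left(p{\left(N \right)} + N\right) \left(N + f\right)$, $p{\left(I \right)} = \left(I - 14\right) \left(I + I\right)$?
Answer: $\frac{16509101}{13824} \approx 1194.2$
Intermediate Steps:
$f = -233$ ($f = -8 - 225 = -233$)
$p{\left(I \right)} = 2 I \left(-14 + I\right)$ ($p{\left(I \right)} = \left(-14 + I\right) 2 I = 2 I \left(-14 + I\right)$)
$y{\left(N \right)} = \left(-233 + N\right) \left(N + 2 N \left(-14 + N\right)\right)$ ($y{\left(N \right)} = \left(2 N \left(-14 + N\right) + N\right) \left(N - 233\right) = \left(N + 2 N \left(-14 + N\right)\right) \left(-233 + N\right) = \left(-233 + N\right) \left(N + 2 N \left(-14 + N\right)\right)$)
$\frac{y{\left(854 \right)}}{864^{2}} = \frac{854 \left(6291 - 421022 + 2 \cdot 854^{2}\right)}{864^{2}} = \frac{854 \left(6291 - 421022 + 2 \cdot 729316\right)}{746496} = 854 \left(6291 - 421022 + 1458632\right) \frac{1}{746496} = 854 \cdot 1043901 \cdot \frac{1}{746496} = 891491454 \cdot \frac{1}{746496} = \frac{16509101}{13824}$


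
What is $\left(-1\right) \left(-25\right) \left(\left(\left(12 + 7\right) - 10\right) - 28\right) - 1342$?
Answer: $-1817$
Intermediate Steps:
$\left(-1\right) \left(-25\right) \left(\left(\left(12 + 7\right) - 10\right) - 28\right) - 1342 = 25 \left(\left(19 - 10\right) - 28\right) - 1342 = 25 \left(9 - 28\right) - 1342 = 25 \left(-19\right) - 1342 = -475 - 1342 = -1817$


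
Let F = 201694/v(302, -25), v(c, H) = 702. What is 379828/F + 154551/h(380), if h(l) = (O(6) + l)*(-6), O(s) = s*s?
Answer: 105726595597/83904704 ≈ 1260.1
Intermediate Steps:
O(s) = s²
h(l) = -216 - 6*l (h(l) = (6² + l)*(-6) = (36 + l)*(-6) = -216 - 6*l)
F = 100847/351 (F = 201694/702 = 201694*(1/702) = 100847/351 ≈ 287.31)
379828/F + 154551/h(380) = 379828/(100847/351) + 154551/(-216 - 6*380) = 379828*(351/100847) + 154551/(-216 - 2280) = 133319628/100847 + 154551/(-2496) = 133319628/100847 + 154551*(-1/2496) = 133319628/100847 - 51517/832 = 105726595597/83904704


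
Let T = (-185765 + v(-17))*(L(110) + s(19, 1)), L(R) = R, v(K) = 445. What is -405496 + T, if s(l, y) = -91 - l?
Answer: -405496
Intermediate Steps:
T = 0 (T = (-185765 + 445)*(110 + (-91 - 1*19)) = -185320*(110 + (-91 - 19)) = -185320*(110 - 110) = -185320*0 = 0)
-405496 + T = -405496 + 0 = -405496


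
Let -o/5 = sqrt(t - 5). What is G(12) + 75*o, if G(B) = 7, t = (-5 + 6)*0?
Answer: 7 - 375*I*sqrt(5) ≈ 7.0 - 838.53*I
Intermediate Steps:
t = 0 (t = 1*0 = 0)
o = -5*I*sqrt(5) (o = -5*sqrt(0 - 5) = -5*I*sqrt(5) ≈ -11.18*I)
G(12) + 75*o = 7 + 75*(-5*I*sqrt(5)) = 7 - 375*I*sqrt(5)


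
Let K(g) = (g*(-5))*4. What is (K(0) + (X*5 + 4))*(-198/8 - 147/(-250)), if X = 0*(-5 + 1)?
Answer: -12081/125 ≈ -96.648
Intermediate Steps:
K(g) = -20*g (K(g) = -5*g*4 = -20*g)
X = 0 (X = 0*(-4) = 0)
(K(0) + (X*5 + 4))*(-198/8 - 147/(-250)) = (-20*0 + (0*5 + 4))*(-198/8 - 147/(-250)) = (0 + (0 + 4))*(-198*⅛ - 147*(-1/250)) = (0 + 4)*(-99/4 + 147/250) = 4*(-12081/500) = -12081/125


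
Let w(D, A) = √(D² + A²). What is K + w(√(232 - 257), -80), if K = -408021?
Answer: -408021 + 5*√255 ≈ -4.0794e+5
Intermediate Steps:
w(D, A) = √(A² + D²)
K + w(√(232 - 257), -80) = -408021 + √((-80)² + (√(232 - 257))²) = -408021 + √(6400 + (√(-25))²) = -408021 + √(6400 + (5*I)²) = -408021 + √(6400 - 25) = -408021 + √6375 = -408021 + 5*√255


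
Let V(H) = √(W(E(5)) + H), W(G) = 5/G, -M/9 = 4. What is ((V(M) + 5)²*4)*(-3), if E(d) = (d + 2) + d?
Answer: 127 - 20*I*√1281 ≈ 127.0 - 715.82*I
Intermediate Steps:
M = -36 (M = -9*4 = -36)
E(d) = 2 + 2*d (E(d) = (2 + d) + d = 2 + 2*d)
V(H) = √(5/12 + H) (V(H) = √(5/(2 + 2*5) + H) = √(5/(2 + 10) + H) = √(5/12 + H))
((V(M) + 5)²*4)*(-3) = ((√(15 + 36*(-36))/6 + 5)²*4)*(-3) = ((√(15 - 1296)/6 + 5)²*4)*(-3) = ((√(-1281)/6 + 5)²*4)*(-3) = (((I*√1281)/6 + 5)²*4)*(-3) = ((I*√1281/6 + 5)²*4)*(-3) = ((5 + I*√1281/6)²*4)*(-3) = (4*(5 + I*√1281/6)²)*(-3) = -12*(5 + I*√1281/6)²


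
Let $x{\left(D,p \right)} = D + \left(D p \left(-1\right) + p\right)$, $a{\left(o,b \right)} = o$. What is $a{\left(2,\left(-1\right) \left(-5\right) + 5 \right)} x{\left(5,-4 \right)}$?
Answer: $42$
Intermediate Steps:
$x{\left(D,p \right)} = D + p - D p$ ($x{\left(D,p \right)} = D - \left(- p + D p\right) = D + p - D p$)
$a{\left(2,\left(-1\right) \left(-5\right) + 5 \right)} x{\left(5,-4 \right)} = 2 \left(5 - 4 - 5 \left(-4\right)\right) = 2 \left(5 - 4 + 20\right) = 2 \cdot 21 = 42$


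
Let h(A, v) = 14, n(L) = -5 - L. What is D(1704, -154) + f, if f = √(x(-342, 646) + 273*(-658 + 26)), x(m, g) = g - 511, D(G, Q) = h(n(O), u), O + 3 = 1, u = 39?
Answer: 14 + I*√172401 ≈ 14.0 + 415.21*I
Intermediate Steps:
O = -2 (O = -3 + 1 = -2)
D(G, Q) = 14
x(m, g) = -511 + g
f = I*√172401 (f = √((-511 + 646) + 273*(-658 + 26)) = √(135 + 273*(-632)) = √(135 - 172536) = √(-172401) = I*√172401 ≈ 415.21*I)
D(1704, -154) + f = 14 + I*√172401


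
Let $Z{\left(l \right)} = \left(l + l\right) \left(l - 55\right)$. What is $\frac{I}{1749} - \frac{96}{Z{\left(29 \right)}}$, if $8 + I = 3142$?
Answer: $\frac{1223494}{659373} \approx 1.8555$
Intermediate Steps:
$I = 3134$ ($I = -8 + 3142 = 3134$)
$Z{\left(l \right)} = 2 l \left(-55 + l\right)$
$\frac{I}{1749} - \frac{96}{Z{\left(29 \right)}} = \frac{3134}{1749} - \frac{96}{2 \cdot 29 \left(-55 + 29\right)} = 3134 \cdot \frac{1}{1749} - \frac{96}{2 \cdot 29 \left(-26\right)} = \frac{3134}{1749} - \frac{96}{-1508} = \frac{3134}{1749} - - \frac{24}{377} = \frac{3134}{1749} + \frac{24}{377} = \frac{1223494}{659373}$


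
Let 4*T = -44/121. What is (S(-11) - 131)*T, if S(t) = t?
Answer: 142/11 ≈ 12.909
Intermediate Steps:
T = -1/11 (T = (-44/121)/4 = (-44*1/121)/4 = (1/4)*(-4/11) = -1/11 ≈ -0.090909)
(S(-11) - 131)*T = (-11 - 131)*(-1/11) = -142*(-1/11) = 142/11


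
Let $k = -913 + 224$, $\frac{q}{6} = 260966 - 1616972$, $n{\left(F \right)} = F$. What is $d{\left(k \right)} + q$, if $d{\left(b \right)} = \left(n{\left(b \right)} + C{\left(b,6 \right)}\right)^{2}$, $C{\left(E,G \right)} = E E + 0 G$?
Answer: $224698200988$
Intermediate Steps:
$C{\left(E,G \right)} = E^{2}$ ($C{\left(E,G \right)} = E^{2} + 0 = E^{2}$)
$q = -8136036$ ($q = 6 \left(260966 - 1616972\right) = 6 \left(-1356006\right) = -8136036$)
$k = -689$
$d{\left(b \right)} = \left(b + b^{2}\right)^{2}$
$d{\left(k \right)} + q = \left(-689\right)^{2} \left(1 - 689\right)^{2} - 8136036 = 474721 \left(-688\right)^{2} - 8136036 = 474721 \cdot 473344 - 8136036 = 224706337024 - 8136036 = 224698200988$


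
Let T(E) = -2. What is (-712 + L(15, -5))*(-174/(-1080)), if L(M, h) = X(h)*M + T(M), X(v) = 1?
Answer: -6757/60 ≈ -112.62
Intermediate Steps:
L(M, h) = -2 + M (L(M, h) = 1*M - 2 = M - 2 = -2 + M)
(-712 + L(15, -5))*(-174/(-1080)) = (-712 + (-2 + 15))*(-174/(-1080)) = (-712 + 13)*(-174*(-1/1080)) = -699*29/180 = -6757/60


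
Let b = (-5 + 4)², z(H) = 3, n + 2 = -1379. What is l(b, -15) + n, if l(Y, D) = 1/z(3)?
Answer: -4142/3 ≈ -1380.7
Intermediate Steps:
n = -1381 (n = -2 - 1379 = -1381)
b = 1 (b = (-1)² = 1)
l(Y, D) = ⅓ (l(Y, D) = 1/3 = ⅓)
l(b, -15) + n = ⅓ - 1381 = -4142/3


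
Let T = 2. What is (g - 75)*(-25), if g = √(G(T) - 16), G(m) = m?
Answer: 1875 - 25*I*√14 ≈ 1875.0 - 93.541*I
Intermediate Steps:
g = I*√14 (g = √(2 - 16) = √(-14) = I*√14 ≈ 3.7417*I)
(g - 75)*(-25) = (I*√14 - 75)*(-25) = (-75 + I*√14)*(-25) = 1875 - 25*I*√14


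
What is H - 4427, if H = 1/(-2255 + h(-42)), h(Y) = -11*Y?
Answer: -7937612/1793 ≈ -4427.0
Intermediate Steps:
H = -1/1793 (H = 1/(-2255 - 11*(-42)) = 1/(-2255 + 462) = 1/(-1793) = -1/1793 ≈ -0.00055772)
H - 4427 = -1/1793 - 4427 = -7937612/1793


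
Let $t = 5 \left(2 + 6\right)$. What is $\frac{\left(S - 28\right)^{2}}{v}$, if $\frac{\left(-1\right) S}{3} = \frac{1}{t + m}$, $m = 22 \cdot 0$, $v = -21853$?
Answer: $- \frac{1261129}{34964800} \approx -0.036069$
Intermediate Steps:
$t = 40$ ($t = 5 \cdot 8 = 40$)
$m = 0$
$S = - \frac{3}{40}$ ($S = - \frac{3}{40 + 0} = - \frac{3}{40} \approx -0.075$)
$\frac{\left(S - 28\right)^{2}}{v} = \frac{\left(- \frac{3}{40} - 28\right)^{2}}{-21853} = \left(- \frac{1123}{40}\right)^{2} \left(- \frac{1}{21853}\right) = \frac{1261129}{1600} \left(- \frac{1}{21853}\right) = - \frac{1261129}{34964800}$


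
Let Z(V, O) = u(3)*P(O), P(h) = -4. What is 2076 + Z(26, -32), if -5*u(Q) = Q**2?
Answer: 10416/5 ≈ 2083.2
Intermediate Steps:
u(Q) = -Q**2/5
Z(V, O) = 36/5 (Z(V, O) = -1/5*3**2*(-4) = -1/5*9*(-4) = -9/5*(-4) = 36/5)
2076 + Z(26, -32) = 2076 + 36/5 = 10416/5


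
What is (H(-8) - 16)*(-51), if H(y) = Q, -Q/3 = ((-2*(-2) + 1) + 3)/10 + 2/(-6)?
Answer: 4437/5 ≈ 887.40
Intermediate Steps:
Q = -7/5 (Q = -3*(((-2*(-2) + 1) + 3)/10 + 2/(-6)) = -3*(((4 + 1) + 3)*(⅒) + 2*(-⅙)) = -3*((5 + 3)*(⅒) - ⅓) = -3*(8*(⅒) - ⅓) = -3*(⅘ - ⅓) = -3*7/15 = -7/5 ≈ -1.4000)
H(y) = -7/5
(H(-8) - 16)*(-51) = (-7/5 - 16)*(-51) = -87/5*(-51) = 4437/5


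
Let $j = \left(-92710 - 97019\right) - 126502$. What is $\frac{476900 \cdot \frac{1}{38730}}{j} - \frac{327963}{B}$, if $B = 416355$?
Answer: $- \frac{133898897738473}{169978686184455} \approx -0.78774$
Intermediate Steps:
$j = -316231$ ($j = -189729 - 126502 = -316231$)
$\frac{476900 \cdot \frac{1}{38730}}{j} - \frac{327963}{B} = \frac{476900 \cdot \frac{1}{38730}}{-316231} - \frac{327963}{416355} = 476900 \cdot \frac{1}{38730} \left(- \frac{1}{316231}\right) - \frac{109321}{138785} = \frac{47690}{3873} \left(- \frac{1}{316231}\right) - \frac{109321}{138785} = - \frac{47690}{1224762663} - \frac{109321}{138785} = - \frac{133898897738473}{169978686184455}$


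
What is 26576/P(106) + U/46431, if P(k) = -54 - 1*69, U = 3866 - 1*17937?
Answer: -411893663/1903671 ≈ -216.37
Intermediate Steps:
U = -14071 (U = 3866 - 17937 = -14071)
P(k) = -123 (P(k) = -54 - 69 = -123)
26576/P(106) + U/46431 = 26576/(-123) - 14071/46431 = 26576*(-1/123) - 14071*1/46431 = -26576/123 - 14071/46431 = -411893663/1903671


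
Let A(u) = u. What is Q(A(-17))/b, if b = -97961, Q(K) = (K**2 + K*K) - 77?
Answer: -501/97961 ≈ -0.0051143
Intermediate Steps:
Q(K) = -77 + 2*K**2 (Q(K) = (K**2 + K**2) - 77 = 2*K**2 - 77 = -77 + 2*K**2)
Q(A(-17))/b = (-77 + 2*(-17)**2)/(-97961) = (-77 + 2*289)*(-1/97961) = (-77 + 578)*(-1/97961) = 501*(-1/97961) = -501/97961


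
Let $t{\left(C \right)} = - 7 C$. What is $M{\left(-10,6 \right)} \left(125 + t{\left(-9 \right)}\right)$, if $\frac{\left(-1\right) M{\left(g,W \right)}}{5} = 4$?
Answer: $-3760$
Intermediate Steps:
$M{\left(g,W \right)} = -20$ ($M{\left(g,W \right)} = \left(-5\right) 4 = -20$)
$M{\left(-10,6 \right)} \left(125 + t{\left(-9 \right)}\right) = - 20 \left(125 - -63\right) = - 20 \left(125 + 63\right) = \left(-20\right) 188 = -3760$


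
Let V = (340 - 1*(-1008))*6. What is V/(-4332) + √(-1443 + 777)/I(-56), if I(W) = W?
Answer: -674/361 - 3*I*√74/56 ≈ -1.867 - 0.46084*I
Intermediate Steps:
V = 8088 (V = (340 + 1008)*6 = 1348*6 = 8088)
V/(-4332) + √(-1443 + 777)/I(-56) = 8088/(-4332) + √(-1443 + 777)/(-56) = 8088*(-1/4332) + √(-666)*(-1/56) = -674/361 + (3*I*√74)*(-1/56) = -674/361 - 3*I*√74/56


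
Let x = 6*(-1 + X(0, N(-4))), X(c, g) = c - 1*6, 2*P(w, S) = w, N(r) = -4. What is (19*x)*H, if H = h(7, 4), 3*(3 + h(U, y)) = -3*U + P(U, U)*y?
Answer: 4256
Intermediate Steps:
P(w, S) = w/2
X(c, g) = -6 + c (X(c, g) = c - 6 = -6 + c)
h(U, y) = -3 - U + U*y/6 (h(U, y) = -3 + (-3*U + (U/2)*y)/3 = -3 + (-3*U + U*y/2)/3 = -3 + (-U + U*y/6) = -3 - U + U*y/6)
x = -42 (x = 6*(-1 + (-6 + 0)) = 6*(-1 - 6) = 6*(-7) = -42)
H = -16/3 (H = -3 - 1*7 + (⅙)*7*4 = -3 - 7 + 14/3 = -16/3 ≈ -5.3333)
(19*x)*H = (19*(-42))*(-16/3) = -798*(-16/3) = 4256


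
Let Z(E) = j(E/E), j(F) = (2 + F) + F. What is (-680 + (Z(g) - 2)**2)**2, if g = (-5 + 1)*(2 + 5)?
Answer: 456976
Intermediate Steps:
g = -28 (g = -4*7 = -28)
j(F) = 2 + 2*F
Z(E) = 4 (Z(E) = 2 + 2*(E/E) = 2 + 2*1 = 2 + 2 = 4)
(-680 + (Z(g) - 2)**2)**2 = (-680 + (4 - 2)**2)**2 = (-680 + 2**2)**2 = (-680 + 4)**2 = (-676)**2 = 456976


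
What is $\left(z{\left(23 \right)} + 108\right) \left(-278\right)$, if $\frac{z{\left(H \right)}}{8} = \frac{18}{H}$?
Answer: $- \frac{730584}{23} \approx -31765.0$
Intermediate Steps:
$z{\left(H \right)} = \frac{144}{H}$ ($z{\left(H \right)} = 8 \frac{18}{H} = \frac{144}{H}$)
$\left(z{\left(23 \right)} + 108\right) \left(-278\right) = \left(\frac{144}{23} + 108\right) \left(-278\right) = \frac{2628}{23} \left(-278\right) = - \frac{730584}{23}$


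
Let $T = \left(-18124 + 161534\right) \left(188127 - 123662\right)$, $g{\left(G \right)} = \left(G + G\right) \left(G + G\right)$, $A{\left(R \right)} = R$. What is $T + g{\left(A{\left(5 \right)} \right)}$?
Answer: $9244925750$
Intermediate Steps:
$g{\left(G \right)} = 4 G^{2}$ ($g{\left(G \right)} = 2 G 2 G = 4 G^{2}$)
$T = 9244925650$ ($T = 143410 \cdot 64465 = 9244925650$)
$T + g{\left(A{\left(5 \right)} \right)} = 9244925650 + 4 \cdot 5^{2} = 9244925650 + 4 \cdot 25 = 9244925650 + 100 = 9244925750$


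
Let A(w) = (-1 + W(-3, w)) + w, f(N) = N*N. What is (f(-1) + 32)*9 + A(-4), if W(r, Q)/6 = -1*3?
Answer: 274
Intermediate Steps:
f(N) = N**2
W(r, Q) = -18 (W(r, Q) = 6*(-1*3) = 6*(-3) = -18)
A(w) = -19 + w (A(w) = (-1 - 18) + w = -19 + w)
(f(-1) + 32)*9 + A(-4) = ((-1)**2 + 32)*9 + (-19 - 4) = (1 + 32)*9 - 23 = 33*9 - 23 = 297 - 23 = 274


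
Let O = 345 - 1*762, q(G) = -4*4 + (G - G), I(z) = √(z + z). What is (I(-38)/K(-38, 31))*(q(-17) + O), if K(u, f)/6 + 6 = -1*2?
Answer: 433*I*√19/24 ≈ 78.642*I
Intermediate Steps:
I(z) = √2*√z (I(z) = √(2*z) = √2*√z)
K(u, f) = -48 (K(u, f) = -36 + 6*(-1*2) = -36 + 6*(-2) = -36 - 12 = -48)
q(G) = -16 (q(G) = -16 + 0 = -16)
O = -417 (O = 345 - 762 = -417)
(I(-38)/K(-38, 31))*(q(-17) + O) = ((√2*√(-38))/(-48))*(-16 - 417) = ((√2*(I*√38))*(-1/48))*(-433) = ((2*I*√19)*(-1/48))*(-433) = -I*√19/24*(-433) = 433*I*√19/24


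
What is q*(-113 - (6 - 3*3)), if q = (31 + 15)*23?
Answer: -116380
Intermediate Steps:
q = 1058 (q = 46*23 = 1058)
q*(-113 - (6 - 3*3)) = 1058*(-113 - (6 - 3*3)) = 1058*(-113 - (6 - 9)) = 1058*(-113 - 1*(-3)) = 1058*(-113 + 3) = 1058*(-110) = -116380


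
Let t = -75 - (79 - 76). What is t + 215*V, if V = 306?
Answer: 65712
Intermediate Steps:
t = -78 (t = -75 - 1*3 = -75 - 3 = -78)
t + 215*V = -78 + 215*306 = -78 + 65790 = 65712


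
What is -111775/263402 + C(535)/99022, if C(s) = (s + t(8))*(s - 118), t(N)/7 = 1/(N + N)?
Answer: 381948316339/208660742752 ≈ 1.8305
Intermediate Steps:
t(N) = 7/(2*N) (t(N) = 7/(N + N) = 7/((2*N)) = 7*(1/(2*N)) = 7/(2*N))
C(s) = (-118 + s)*(7/16 + s) (C(s) = (s + (7/2)/8)*(s - 118) = (s + (7/2)*(⅛))*(-118 + s) = (s + 7/16)*(-118 + s) = (7/16 + s)*(-118 + s) = (-118 + s)*(7/16 + s))
-111775/263402 + C(535)/99022 = -111775/263402 + (-413/8 + 535² - 1881/16*535)/99022 = -111775*1/263402 + (-413/8 + 286225 - 1006335/16)*(1/99022) = -111775/263402 + (3572439/16)*(1/99022) = -111775/263402 + 3572439/1584352 = 381948316339/208660742752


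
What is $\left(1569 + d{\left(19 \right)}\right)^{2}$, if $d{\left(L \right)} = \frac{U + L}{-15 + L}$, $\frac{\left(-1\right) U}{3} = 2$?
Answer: $\frac{39551521}{16} \approx 2.472 \cdot 10^{6}$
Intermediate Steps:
$U = -6$ ($U = \left(-3\right) 2 = -6$)
$d{\left(L \right)} = \frac{-6 + L}{-15 + L}$
$\left(1569 + d{\left(19 \right)}\right)^{2} = \left(1569 + \frac{-6 + 19}{-15 + 19}\right)^{2} = \left(1569 + \frac{1}{4} \cdot 13\right)^{2} = \left(1569 + \frac{13}{4}\right)^{2} = \left(\frac{6289}{4}\right)^{2} = \frac{39551521}{16}$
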